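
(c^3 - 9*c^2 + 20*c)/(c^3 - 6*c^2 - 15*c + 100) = c*(c - 4)/(c^2 - c - 20)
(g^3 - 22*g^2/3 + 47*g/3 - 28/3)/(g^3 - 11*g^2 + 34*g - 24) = (g - 7/3)/(g - 6)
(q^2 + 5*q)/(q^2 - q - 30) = q/(q - 6)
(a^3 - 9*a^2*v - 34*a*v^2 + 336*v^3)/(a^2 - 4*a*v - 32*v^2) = (a^2 - a*v - 42*v^2)/(a + 4*v)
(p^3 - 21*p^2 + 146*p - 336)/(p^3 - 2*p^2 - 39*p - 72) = (p^2 - 13*p + 42)/(p^2 + 6*p + 9)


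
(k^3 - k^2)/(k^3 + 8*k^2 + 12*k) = k*(k - 1)/(k^2 + 8*k + 12)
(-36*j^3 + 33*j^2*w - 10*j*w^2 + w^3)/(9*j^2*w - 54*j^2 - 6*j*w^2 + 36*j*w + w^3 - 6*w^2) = (-4*j + w)/(w - 6)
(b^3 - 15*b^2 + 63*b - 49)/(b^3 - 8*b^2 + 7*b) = (b - 7)/b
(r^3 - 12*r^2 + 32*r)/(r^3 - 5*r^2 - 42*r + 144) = r*(r - 4)/(r^2 + 3*r - 18)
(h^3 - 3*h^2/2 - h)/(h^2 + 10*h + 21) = h*(2*h^2 - 3*h - 2)/(2*(h^2 + 10*h + 21))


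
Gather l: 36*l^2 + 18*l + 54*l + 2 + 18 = 36*l^2 + 72*l + 20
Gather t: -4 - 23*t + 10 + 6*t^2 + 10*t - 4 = 6*t^2 - 13*t + 2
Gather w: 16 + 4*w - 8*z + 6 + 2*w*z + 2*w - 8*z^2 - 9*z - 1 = w*(2*z + 6) - 8*z^2 - 17*z + 21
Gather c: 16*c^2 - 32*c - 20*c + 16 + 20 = 16*c^2 - 52*c + 36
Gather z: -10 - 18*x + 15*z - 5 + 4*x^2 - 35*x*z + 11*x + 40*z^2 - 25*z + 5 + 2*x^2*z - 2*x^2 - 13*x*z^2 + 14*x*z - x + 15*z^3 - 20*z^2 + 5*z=2*x^2 - 8*x + 15*z^3 + z^2*(20 - 13*x) + z*(2*x^2 - 21*x - 5) - 10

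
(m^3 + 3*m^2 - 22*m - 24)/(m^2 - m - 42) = (m^2 - 3*m - 4)/(m - 7)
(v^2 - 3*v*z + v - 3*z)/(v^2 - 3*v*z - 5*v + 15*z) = (v + 1)/(v - 5)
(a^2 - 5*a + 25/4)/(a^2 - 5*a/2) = (a - 5/2)/a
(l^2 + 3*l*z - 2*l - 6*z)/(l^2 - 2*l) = (l + 3*z)/l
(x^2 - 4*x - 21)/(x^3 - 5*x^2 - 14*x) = (x + 3)/(x*(x + 2))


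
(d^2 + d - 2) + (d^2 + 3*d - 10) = 2*d^2 + 4*d - 12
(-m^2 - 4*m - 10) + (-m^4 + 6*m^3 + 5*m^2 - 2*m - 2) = -m^4 + 6*m^3 + 4*m^2 - 6*m - 12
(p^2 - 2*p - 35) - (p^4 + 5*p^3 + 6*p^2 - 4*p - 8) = -p^4 - 5*p^3 - 5*p^2 + 2*p - 27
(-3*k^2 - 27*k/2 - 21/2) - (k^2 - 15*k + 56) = -4*k^2 + 3*k/2 - 133/2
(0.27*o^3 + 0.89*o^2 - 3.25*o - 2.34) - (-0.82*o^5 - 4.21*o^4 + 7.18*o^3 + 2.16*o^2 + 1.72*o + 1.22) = 0.82*o^5 + 4.21*o^4 - 6.91*o^3 - 1.27*o^2 - 4.97*o - 3.56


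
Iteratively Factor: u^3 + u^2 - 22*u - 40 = (u + 4)*(u^2 - 3*u - 10) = (u - 5)*(u + 4)*(u + 2)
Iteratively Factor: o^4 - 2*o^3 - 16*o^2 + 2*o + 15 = (o - 5)*(o^3 + 3*o^2 - o - 3) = (o - 5)*(o + 3)*(o^2 - 1) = (o - 5)*(o - 1)*(o + 3)*(o + 1)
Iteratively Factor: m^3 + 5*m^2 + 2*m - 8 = (m + 2)*(m^2 + 3*m - 4) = (m - 1)*(m + 2)*(m + 4)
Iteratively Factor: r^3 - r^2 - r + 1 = (r - 1)*(r^2 - 1) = (r - 1)^2*(r + 1)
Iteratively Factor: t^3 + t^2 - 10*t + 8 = (t - 1)*(t^2 + 2*t - 8) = (t - 1)*(t + 4)*(t - 2)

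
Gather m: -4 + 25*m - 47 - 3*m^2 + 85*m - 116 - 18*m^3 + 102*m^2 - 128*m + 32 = -18*m^3 + 99*m^2 - 18*m - 135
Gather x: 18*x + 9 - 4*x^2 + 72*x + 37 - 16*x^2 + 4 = -20*x^2 + 90*x + 50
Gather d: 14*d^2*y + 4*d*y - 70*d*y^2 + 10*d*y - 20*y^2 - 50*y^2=14*d^2*y + d*(-70*y^2 + 14*y) - 70*y^2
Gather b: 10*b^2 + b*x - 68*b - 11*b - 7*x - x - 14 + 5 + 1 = 10*b^2 + b*(x - 79) - 8*x - 8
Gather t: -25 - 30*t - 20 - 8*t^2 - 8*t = -8*t^2 - 38*t - 45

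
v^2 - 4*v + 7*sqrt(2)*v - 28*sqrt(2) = (v - 4)*(v + 7*sqrt(2))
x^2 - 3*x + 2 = (x - 2)*(x - 1)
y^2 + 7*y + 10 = (y + 2)*(y + 5)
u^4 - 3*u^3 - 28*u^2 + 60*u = u*(u - 6)*(u - 2)*(u + 5)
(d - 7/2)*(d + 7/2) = d^2 - 49/4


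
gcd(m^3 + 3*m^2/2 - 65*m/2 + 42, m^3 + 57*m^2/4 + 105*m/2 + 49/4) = m + 7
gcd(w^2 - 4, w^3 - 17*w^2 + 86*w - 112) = w - 2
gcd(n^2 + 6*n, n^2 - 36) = n + 6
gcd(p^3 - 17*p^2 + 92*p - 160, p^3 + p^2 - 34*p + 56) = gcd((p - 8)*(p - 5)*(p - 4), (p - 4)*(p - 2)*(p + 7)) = p - 4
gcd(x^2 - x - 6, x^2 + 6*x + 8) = x + 2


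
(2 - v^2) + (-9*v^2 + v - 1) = -10*v^2 + v + 1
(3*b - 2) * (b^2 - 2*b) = 3*b^3 - 8*b^2 + 4*b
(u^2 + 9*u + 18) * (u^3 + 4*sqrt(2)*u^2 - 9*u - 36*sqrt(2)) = u^5 + 4*sqrt(2)*u^4 + 9*u^4 + 9*u^3 + 36*sqrt(2)*u^3 - 81*u^2 + 36*sqrt(2)*u^2 - 324*sqrt(2)*u - 162*u - 648*sqrt(2)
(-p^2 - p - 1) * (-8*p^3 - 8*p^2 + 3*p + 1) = 8*p^5 + 16*p^4 + 13*p^3 + 4*p^2 - 4*p - 1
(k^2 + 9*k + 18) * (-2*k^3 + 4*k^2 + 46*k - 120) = -2*k^5 - 14*k^4 + 46*k^3 + 366*k^2 - 252*k - 2160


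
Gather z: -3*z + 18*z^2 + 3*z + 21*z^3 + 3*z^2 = 21*z^3 + 21*z^2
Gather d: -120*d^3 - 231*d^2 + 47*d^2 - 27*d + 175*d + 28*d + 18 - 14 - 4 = -120*d^3 - 184*d^2 + 176*d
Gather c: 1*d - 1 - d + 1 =0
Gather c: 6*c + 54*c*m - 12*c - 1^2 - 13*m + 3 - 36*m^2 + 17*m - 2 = c*(54*m - 6) - 36*m^2 + 4*m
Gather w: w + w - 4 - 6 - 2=2*w - 12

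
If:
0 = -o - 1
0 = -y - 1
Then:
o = -1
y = -1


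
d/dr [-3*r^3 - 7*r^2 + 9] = r*(-9*r - 14)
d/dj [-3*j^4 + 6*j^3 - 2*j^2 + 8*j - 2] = -12*j^3 + 18*j^2 - 4*j + 8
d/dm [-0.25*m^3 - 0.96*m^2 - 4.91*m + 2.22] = -0.75*m^2 - 1.92*m - 4.91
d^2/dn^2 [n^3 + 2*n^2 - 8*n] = 6*n + 4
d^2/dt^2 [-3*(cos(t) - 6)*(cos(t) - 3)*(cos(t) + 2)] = 9*cos(t)/4 - 42*cos(2*t) + 27*cos(3*t)/4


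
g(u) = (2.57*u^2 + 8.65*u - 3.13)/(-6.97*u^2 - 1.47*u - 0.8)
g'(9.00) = 0.01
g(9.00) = -0.49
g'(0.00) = -18.00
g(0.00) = 3.91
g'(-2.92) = 0.19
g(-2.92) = 0.12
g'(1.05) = 0.01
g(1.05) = -0.88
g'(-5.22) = 0.05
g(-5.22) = -0.12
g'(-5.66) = 0.04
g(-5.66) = -0.14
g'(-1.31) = 1.26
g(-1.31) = 0.93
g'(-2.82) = 0.21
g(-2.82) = 0.14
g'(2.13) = 0.11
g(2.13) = -0.76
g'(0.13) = -13.64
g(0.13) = 1.77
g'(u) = (5.14*u + 8.65)/(-6.97*u^2 - 1.47*u - 0.8) + (13.94*u + 1.47)*(2.57*u^2 + 8.65*u - 3.13)/(-6.97*u^2 - 1.47*u - 0.8)^2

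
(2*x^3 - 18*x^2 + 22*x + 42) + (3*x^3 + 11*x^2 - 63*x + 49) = 5*x^3 - 7*x^2 - 41*x + 91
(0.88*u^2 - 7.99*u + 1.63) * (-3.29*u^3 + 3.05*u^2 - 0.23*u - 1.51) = -2.8952*u^5 + 28.9711*u^4 - 29.9346*u^3 + 5.4804*u^2 + 11.69*u - 2.4613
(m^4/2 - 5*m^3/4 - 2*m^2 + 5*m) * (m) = m^5/2 - 5*m^4/4 - 2*m^3 + 5*m^2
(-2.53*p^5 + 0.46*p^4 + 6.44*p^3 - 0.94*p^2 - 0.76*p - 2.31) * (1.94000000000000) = -4.9082*p^5 + 0.8924*p^4 + 12.4936*p^3 - 1.8236*p^2 - 1.4744*p - 4.4814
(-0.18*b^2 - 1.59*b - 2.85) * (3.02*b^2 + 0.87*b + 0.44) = -0.5436*b^4 - 4.9584*b^3 - 10.0695*b^2 - 3.1791*b - 1.254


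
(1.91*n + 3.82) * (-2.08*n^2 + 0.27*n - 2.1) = -3.9728*n^3 - 7.4299*n^2 - 2.9796*n - 8.022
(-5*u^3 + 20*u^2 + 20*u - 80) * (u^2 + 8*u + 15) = -5*u^5 - 20*u^4 + 105*u^3 + 380*u^2 - 340*u - 1200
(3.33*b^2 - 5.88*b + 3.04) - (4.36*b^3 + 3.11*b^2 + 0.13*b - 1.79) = -4.36*b^3 + 0.22*b^2 - 6.01*b + 4.83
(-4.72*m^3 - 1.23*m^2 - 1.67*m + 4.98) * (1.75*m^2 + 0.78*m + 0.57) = -8.26*m^5 - 5.8341*m^4 - 6.5723*m^3 + 6.7113*m^2 + 2.9325*m + 2.8386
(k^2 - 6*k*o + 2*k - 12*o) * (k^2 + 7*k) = k^4 - 6*k^3*o + 9*k^3 - 54*k^2*o + 14*k^2 - 84*k*o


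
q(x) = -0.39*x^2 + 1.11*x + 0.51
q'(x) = 1.11 - 0.78*x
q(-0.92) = -0.84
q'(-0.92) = 1.83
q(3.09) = 0.22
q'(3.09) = -1.30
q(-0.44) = -0.05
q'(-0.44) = 1.45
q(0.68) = 1.08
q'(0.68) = 0.58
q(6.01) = -6.91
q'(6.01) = -3.58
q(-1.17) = -1.32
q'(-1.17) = 2.02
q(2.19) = 1.07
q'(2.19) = -0.60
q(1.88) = 1.22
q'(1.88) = -0.36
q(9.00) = -21.09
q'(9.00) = -5.91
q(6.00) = -6.87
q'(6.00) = -3.57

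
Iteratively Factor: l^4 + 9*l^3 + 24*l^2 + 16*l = (l)*(l^3 + 9*l^2 + 24*l + 16) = l*(l + 1)*(l^2 + 8*l + 16) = l*(l + 1)*(l + 4)*(l + 4)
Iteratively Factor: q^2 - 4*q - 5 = (q - 5)*(q + 1)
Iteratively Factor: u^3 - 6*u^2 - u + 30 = (u + 2)*(u^2 - 8*u + 15) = (u - 3)*(u + 2)*(u - 5)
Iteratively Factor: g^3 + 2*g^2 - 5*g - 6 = (g - 2)*(g^2 + 4*g + 3) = (g - 2)*(g + 3)*(g + 1)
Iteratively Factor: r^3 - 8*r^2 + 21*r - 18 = (r - 3)*(r^2 - 5*r + 6) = (r - 3)*(r - 2)*(r - 3)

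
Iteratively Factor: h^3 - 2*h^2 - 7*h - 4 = (h + 1)*(h^2 - 3*h - 4) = (h + 1)^2*(h - 4)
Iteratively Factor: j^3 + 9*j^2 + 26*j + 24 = (j + 4)*(j^2 + 5*j + 6) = (j + 3)*(j + 4)*(j + 2)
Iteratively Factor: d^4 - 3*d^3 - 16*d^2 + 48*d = (d - 3)*(d^3 - 16*d) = (d - 4)*(d - 3)*(d^2 + 4*d) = d*(d - 4)*(d - 3)*(d + 4)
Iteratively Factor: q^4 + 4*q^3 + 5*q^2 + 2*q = (q + 1)*(q^3 + 3*q^2 + 2*q) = q*(q + 1)*(q^2 + 3*q + 2) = q*(q + 1)^2*(q + 2)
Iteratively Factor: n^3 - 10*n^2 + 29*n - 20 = (n - 1)*(n^2 - 9*n + 20) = (n - 5)*(n - 1)*(n - 4)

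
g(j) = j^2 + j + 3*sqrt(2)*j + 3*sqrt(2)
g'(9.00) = 23.24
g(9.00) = 132.43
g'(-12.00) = -18.76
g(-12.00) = 85.33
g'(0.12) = 5.48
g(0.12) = 4.89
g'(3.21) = 11.66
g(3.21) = 31.38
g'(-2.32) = 0.60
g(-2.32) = -2.54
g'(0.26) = 5.76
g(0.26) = 5.67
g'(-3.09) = -0.94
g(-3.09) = -2.41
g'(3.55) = 12.34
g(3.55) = 35.46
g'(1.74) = 8.72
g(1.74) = 16.39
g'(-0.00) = 5.24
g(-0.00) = 4.24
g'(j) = 2*j + 1 + 3*sqrt(2)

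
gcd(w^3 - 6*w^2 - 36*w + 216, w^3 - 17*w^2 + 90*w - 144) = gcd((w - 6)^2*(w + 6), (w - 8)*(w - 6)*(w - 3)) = w - 6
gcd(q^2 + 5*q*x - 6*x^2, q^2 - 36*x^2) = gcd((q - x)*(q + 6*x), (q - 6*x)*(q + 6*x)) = q + 6*x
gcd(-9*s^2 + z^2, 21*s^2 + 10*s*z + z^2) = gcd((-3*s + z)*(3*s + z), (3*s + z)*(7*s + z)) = 3*s + z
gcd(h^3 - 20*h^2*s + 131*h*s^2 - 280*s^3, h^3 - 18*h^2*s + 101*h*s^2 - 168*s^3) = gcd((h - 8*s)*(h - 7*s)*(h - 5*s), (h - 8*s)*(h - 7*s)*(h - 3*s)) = h^2 - 15*h*s + 56*s^2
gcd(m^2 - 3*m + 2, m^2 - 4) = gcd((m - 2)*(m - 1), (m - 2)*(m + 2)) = m - 2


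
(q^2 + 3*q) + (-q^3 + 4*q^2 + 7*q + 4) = -q^3 + 5*q^2 + 10*q + 4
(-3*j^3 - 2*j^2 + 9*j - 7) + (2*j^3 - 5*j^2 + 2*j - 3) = -j^3 - 7*j^2 + 11*j - 10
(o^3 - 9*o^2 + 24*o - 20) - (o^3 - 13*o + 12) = -9*o^2 + 37*o - 32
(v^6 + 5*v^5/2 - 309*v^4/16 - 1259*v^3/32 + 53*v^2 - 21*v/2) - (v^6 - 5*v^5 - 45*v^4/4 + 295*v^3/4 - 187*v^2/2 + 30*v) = 15*v^5/2 - 129*v^4/16 - 3619*v^3/32 + 293*v^2/2 - 81*v/2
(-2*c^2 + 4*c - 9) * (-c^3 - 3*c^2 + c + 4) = 2*c^5 + 2*c^4 - 5*c^3 + 23*c^2 + 7*c - 36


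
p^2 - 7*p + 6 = (p - 6)*(p - 1)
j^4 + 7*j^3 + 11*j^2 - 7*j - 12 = (j - 1)*(j + 1)*(j + 3)*(j + 4)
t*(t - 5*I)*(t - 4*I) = t^3 - 9*I*t^2 - 20*t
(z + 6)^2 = z^2 + 12*z + 36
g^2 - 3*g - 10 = (g - 5)*(g + 2)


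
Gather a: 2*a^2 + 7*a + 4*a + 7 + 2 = 2*a^2 + 11*a + 9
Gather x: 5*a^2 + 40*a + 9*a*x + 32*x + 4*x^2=5*a^2 + 40*a + 4*x^2 + x*(9*a + 32)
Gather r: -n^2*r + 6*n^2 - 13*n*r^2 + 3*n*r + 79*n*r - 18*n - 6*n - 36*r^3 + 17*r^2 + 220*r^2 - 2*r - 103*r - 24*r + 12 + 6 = 6*n^2 - 24*n - 36*r^3 + r^2*(237 - 13*n) + r*(-n^2 + 82*n - 129) + 18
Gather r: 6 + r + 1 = r + 7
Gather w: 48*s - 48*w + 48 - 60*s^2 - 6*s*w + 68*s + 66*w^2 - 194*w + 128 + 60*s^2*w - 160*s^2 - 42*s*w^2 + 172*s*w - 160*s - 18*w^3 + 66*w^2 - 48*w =-220*s^2 - 44*s - 18*w^3 + w^2*(132 - 42*s) + w*(60*s^2 + 166*s - 290) + 176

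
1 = 1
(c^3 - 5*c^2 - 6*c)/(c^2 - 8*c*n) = (c^2 - 5*c - 6)/(c - 8*n)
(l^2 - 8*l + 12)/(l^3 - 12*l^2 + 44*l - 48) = 1/(l - 4)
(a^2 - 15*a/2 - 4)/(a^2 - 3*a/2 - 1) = (a - 8)/(a - 2)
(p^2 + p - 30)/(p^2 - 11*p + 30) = (p + 6)/(p - 6)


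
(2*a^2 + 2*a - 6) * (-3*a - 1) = -6*a^3 - 8*a^2 + 16*a + 6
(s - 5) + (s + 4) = 2*s - 1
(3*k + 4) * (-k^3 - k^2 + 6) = -3*k^4 - 7*k^3 - 4*k^2 + 18*k + 24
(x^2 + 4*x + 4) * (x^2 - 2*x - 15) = x^4 + 2*x^3 - 19*x^2 - 68*x - 60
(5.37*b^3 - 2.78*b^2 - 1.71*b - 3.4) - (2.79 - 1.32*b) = 5.37*b^3 - 2.78*b^2 - 0.39*b - 6.19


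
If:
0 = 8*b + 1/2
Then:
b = -1/16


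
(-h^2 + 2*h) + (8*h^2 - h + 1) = 7*h^2 + h + 1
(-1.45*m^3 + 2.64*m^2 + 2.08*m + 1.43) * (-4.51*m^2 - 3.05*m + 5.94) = 6.5395*m^5 - 7.4839*m^4 - 26.0458*m^3 + 2.8883*m^2 + 7.9937*m + 8.4942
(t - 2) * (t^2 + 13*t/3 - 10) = t^3 + 7*t^2/3 - 56*t/3 + 20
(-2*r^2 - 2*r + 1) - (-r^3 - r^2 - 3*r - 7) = r^3 - r^2 + r + 8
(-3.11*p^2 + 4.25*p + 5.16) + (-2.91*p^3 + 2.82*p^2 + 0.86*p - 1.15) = -2.91*p^3 - 0.29*p^2 + 5.11*p + 4.01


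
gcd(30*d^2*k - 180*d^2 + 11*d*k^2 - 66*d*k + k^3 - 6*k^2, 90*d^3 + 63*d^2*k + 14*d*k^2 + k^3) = 30*d^2 + 11*d*k + k^2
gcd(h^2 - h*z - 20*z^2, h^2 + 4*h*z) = h + 4*z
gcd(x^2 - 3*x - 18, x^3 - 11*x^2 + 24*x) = 1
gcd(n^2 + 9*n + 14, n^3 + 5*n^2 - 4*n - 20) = n + 2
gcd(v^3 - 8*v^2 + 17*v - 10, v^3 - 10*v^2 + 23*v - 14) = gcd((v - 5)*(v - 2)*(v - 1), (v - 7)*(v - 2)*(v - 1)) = v^2 - 3*v + 2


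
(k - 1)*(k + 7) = k^2 + 6*k - 7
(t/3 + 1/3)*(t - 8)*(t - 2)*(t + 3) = t^4/3 - 2*t^3 - 7*t^2 + 34*t/3 + 16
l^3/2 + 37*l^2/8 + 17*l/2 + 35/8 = (l/2 + 1/2)*(l + 5/4)*(l + 7)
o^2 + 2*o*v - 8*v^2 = (o - 2*v)*(o + 4*v)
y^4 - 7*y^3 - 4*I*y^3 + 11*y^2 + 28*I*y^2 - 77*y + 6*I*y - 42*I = (y - 7)*(y - 6*I)*(y + I)^2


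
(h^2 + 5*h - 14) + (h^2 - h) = 2*h^2 + 4*h - 14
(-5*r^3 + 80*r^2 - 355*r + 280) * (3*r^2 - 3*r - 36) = -15*r^5 + 255*r^4 - 1125*r^3 - 975*r^2 + 11940*r - 10080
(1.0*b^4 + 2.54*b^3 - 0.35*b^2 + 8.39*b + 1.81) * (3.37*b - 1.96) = 3.37*b^5 + 6.5998*b^4 - 6.1579*b^3 + 28.9603*b^2 - 10.3447*b - 3.5476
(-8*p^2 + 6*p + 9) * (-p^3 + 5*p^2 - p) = 8*p^5 - 46*p^4 + 29*p^3 + 39*p^2 - 9*p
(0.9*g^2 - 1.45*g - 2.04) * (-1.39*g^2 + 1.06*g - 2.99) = -1.251*g^4 + 2.9695*g^3 - 1.3924*g^2 + 2.1731*g + 6.0996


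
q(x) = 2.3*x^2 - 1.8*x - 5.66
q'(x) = 4.6*x - 1.8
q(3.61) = 17.82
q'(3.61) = 14.81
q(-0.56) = -3.93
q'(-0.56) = -4.38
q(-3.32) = 25.67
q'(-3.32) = -17.07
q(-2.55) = 13.89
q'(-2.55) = -13.53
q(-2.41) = 12.04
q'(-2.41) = -12.89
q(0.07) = -5.77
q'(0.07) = -1.48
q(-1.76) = 4.63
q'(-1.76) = -9.90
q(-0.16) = -5.31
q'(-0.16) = -2.54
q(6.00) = 66.34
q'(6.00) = 25.80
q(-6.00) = 87.94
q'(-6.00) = -29.40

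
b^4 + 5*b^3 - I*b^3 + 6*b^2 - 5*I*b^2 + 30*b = b*(b + 5)*(b - 3*I)*(b + 2*I)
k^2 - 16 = (k - 4)*(k + 4)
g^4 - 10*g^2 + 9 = (g - 3)*(g - 1)*(g + 1)*(g + 3)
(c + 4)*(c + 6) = c^2 + 10*c + 24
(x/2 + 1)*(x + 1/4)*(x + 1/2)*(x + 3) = x^4/2 + 23*x^3/8 + 79*x^2/16 + 41*x/16 + 3/8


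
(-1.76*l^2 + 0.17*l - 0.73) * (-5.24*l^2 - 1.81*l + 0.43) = 9.2224*l^4 + 2.2948*l^3 + 2.7607*l^2 + 1.3944*l - 0.3139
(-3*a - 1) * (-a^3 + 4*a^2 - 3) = 3*a^4 - 11*a^3 - 4*a^2 + 9*a + 3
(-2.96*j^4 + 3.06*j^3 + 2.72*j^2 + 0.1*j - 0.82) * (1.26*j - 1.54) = -3.7296*j^5 + 8.414*j^4 - 1.2852*j^3 - 4.0628*j^2 - 1.1872*j + 1.2628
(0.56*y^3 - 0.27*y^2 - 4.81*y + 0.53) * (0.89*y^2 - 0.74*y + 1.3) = 0.4984*y^5 - 0.6547*y^4 - 3.3531*y^3 + 3.6801*y^2 - 6.6452*y + 0.689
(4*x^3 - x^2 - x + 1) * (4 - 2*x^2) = -8*x^5 + 2*x^4 + 18*x^3 - 6*x^2 - 4*x + 4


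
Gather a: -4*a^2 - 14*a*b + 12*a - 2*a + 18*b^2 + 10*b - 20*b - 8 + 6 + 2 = -4*a^2 + a*(10 - 14*b) + 18*b^2 - 10*b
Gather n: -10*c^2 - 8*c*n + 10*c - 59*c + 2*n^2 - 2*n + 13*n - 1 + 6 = -10*c^2 - 49*c + 2*n^2 + n*(11 - 8*c) + 5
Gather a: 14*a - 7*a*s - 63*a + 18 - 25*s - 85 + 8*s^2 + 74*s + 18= a*(-7*s - 49) + 8*s^2 + 49*s - 49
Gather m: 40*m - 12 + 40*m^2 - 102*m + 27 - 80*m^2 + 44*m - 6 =-40*m^2 - 18*m + 9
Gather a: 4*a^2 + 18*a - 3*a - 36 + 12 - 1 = 4*a^2 + 15*a - 25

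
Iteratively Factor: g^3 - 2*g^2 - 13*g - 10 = (g + 2)*(g^2 - 4*g - 5) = (g + 1)*(g + 2)*(g - 5)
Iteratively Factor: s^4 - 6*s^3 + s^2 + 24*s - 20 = (s - 5)*(s^3 - s^2 - 4*s + 4) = (s - 5)*(s + 2)*(s^2 - 3*s + 2) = (s - 5)*(s - 2)*(s + 2)*(s - 1)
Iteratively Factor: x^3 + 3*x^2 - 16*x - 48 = (x - 4)*(x^2 + 7*x + 12) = (x - 4)*(x + 4)*(x + 3)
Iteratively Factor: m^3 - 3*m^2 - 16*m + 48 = (m - 4)*(m^2 + m - 12) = (m - 4)*(m + 4)*(m - 3)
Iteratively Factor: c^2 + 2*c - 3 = (c + 3)*(c - 1)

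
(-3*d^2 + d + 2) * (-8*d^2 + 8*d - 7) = 24*d^4 - 32*d^3 + 13*d^2 + 9*d - 14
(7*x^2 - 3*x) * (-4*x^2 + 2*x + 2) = -28*x^4 + 26*x^3 + 8*x^2 - 6*x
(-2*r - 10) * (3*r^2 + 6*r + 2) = -6*r^3 - 42*r^2 - 64*r - 20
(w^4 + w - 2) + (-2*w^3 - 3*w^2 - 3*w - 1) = w^4 - 2*w^3 - 3*w^2 - 2*w - 3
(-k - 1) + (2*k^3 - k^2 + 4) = 2*k^3 - k^2 - k + 3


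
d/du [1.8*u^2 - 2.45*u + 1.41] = 3.6*u - 2.45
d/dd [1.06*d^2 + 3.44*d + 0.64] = 2.12*d + 3.44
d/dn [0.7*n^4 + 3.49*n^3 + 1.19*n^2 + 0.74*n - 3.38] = 2.8*n^3 + 10.47*n^2 + 2.38*n + 0.74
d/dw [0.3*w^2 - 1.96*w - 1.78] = 0.6*w - 1.96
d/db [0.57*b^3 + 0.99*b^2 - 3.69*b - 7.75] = 1.71*b^2 + 1.98*b - 3.69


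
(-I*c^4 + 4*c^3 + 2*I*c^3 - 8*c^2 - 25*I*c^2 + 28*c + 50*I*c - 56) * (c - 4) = -I*c^5 + 4*c^4 + 6*I*c^4 - 24*c^3 - 33*I*c^3 + 60*c^2 + 150*I*c^2 - 168*c - 200*I*c + 224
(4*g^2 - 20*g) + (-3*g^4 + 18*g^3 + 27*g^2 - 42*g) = -3*g^4 + 18*g^3 + 31*g^2 - 62*g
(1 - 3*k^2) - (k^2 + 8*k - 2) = -4*k^2 - 8*k + 3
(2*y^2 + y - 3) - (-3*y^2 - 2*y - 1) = 5*y^2 + 3*y - 2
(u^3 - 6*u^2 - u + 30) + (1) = u^3 - 6*u^2 - u + 31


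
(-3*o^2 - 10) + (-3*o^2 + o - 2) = -6*o^2 + o - 12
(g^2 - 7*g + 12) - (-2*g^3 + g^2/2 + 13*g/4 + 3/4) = 2*g^3 + g^2/2 - 41*g/4 + 45/4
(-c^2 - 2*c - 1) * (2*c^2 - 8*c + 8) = -2*c^4 + 4*c^3 + 6*c^2 - 8*c - 8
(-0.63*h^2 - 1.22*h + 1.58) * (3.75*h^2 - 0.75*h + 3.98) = -2.3625*h^4 - 4.1025*h^3 + 4.3326*h^2 - 6.0406*h + 6.2884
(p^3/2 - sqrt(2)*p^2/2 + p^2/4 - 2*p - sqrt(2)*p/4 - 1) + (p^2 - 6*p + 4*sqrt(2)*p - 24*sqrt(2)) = p^3/2 - sqrt(2)*p^2/2 + 5*p^2/4 - 8*p + 15*sqrt(2)*p/4 - 24*sqrt(2) - 1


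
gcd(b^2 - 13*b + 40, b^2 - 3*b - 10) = b - 5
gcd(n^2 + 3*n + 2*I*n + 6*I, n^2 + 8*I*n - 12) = n + 2*I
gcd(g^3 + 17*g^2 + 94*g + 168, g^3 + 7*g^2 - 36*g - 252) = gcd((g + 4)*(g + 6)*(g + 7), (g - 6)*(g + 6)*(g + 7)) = g^2 + 13*g + 42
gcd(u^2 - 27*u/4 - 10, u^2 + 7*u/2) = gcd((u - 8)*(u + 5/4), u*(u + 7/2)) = 1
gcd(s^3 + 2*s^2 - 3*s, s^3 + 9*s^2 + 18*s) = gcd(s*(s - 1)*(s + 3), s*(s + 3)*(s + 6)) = s^2 + 3*s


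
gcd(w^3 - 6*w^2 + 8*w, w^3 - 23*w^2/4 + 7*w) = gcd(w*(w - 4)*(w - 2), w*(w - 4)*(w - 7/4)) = w^2 - 4*w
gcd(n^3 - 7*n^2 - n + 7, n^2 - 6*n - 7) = n^2 - 6*n - 7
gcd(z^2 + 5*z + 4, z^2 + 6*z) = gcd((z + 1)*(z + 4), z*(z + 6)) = 1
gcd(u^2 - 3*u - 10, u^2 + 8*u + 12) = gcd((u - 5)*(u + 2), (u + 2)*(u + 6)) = u + 2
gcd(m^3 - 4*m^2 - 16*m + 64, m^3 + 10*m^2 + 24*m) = m + 4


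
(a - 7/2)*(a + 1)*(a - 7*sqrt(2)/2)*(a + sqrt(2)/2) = a^4 - 3*sqrt(2)*a^3 - 5*a^3/2 - 7*a^2 + 15*sqrt(2)*a^2/2 + 35*a/4 + 21*sqrt(2)*a/2 + 49/4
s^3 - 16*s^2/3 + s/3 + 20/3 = (s - 5)*(s - 4/3)*(s + 1)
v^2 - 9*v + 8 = (v - 8)*(v - 1)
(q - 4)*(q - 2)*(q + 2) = q^3 - 4*q^2 - 4*q + 16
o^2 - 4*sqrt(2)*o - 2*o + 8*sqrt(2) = (o - 2)*(o - 4*sqrt(2))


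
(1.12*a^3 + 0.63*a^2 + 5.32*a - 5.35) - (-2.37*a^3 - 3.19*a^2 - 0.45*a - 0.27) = 3.49*a^3 + 3.82*a^2 + 5.77*a - 5.08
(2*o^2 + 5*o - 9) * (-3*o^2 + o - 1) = -6*o^4 - 13*o^3 + 30*o^2 - 14*o + 9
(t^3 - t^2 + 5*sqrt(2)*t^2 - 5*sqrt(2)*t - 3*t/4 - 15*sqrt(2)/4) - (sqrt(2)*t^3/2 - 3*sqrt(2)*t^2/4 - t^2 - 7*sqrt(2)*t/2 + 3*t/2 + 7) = -sqrt(2)*t^3/2 + t^3 + 23*sqrt(2)*t^2/4 - 9*t/4 - 3*sqrt(2)*t/2 - 7 - 15*sqrt(2)/4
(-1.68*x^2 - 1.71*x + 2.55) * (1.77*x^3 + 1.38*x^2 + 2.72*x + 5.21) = -2.9736*x^5 - 5.3451*x^4 - 2.4159*x^3 - 9.885*x^2 - 1.9731*x + 13.2855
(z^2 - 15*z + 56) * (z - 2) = z^3 - 17*z^2 + 86*z - 112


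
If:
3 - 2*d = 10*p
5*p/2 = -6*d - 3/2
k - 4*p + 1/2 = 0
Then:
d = -9/22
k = 113/110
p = 21/55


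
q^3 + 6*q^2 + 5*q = q*(q + 1)*(q + 5)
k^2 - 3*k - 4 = (k - 4)*(k + 1)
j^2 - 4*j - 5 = (j - 5)*(j + 1)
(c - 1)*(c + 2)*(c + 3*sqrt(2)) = c^3 + c^2 + 3*sqrt(2)*c^2 - 2*c + 3*sqrt(2)*c - 6*sqrt(2)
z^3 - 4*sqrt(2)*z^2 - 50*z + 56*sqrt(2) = (z - 7*sqrt(2))*(z - sqrt(2))*(z + 4*sqrt(2))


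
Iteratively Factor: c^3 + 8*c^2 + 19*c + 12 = (c + 3)*(c^2 + 5*c + 4) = (c + 3)*(c + 4)*(c + 1)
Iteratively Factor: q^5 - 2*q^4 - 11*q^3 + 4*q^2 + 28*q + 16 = (q - 4)*(q^4 + 2*q^3 - 3*q^2 - 8*q - 4) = (q - 4)*(q + 1)*(q^3 + q^2 - 4*q - 4) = (q - 4)*(q + 1)*(q + 2)*(q^2 - q - 2) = (q - 4)*(q + 1)^2*(q + 2)*(q - 2)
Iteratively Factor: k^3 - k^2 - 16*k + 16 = (k - 1)*(k^2 - 16) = (k - 4)*(k - 1)*(k + 4)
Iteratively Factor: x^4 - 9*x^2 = (x)*(x^3 - 9*x) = x^2*(x^2 - 9) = x^2*(x + 3)*(x - 3)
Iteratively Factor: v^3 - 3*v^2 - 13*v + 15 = (v + 3)*(v^2 - 6*v + 5) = (v - 5)*(v + 3)*(v - 1)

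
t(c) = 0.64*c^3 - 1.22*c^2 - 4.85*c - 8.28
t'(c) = 1.92*c^2 - 2.44*c - 4.85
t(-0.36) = -6.72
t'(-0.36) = -3.72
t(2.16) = -18.00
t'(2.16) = -1.16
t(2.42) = -18.09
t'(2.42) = 0.49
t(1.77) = -17.14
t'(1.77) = -3.15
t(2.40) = -18.10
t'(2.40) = 0.35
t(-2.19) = -10.23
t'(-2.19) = 9.70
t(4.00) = -6.24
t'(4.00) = 16.11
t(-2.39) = -12.39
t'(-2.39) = 11.95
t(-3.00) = -21.99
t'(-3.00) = 19.75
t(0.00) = -8.28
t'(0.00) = -4.85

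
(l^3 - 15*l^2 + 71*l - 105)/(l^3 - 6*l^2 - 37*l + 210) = (l - 3)/(l + 6)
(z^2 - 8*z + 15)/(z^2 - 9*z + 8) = (z^2 - 8*z + 15)/(z^2 - 9*z + 8)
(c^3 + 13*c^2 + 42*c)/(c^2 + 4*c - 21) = c*(c + 6)/(c - 3)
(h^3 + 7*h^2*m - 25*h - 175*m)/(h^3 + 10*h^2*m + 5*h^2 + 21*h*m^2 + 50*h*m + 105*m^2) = (h - 5)/(h + 3*m)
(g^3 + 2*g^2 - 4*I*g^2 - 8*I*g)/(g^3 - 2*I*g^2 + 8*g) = (g + 2)/(g + 2*I)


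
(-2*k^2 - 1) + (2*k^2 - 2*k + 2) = 1 - 2*k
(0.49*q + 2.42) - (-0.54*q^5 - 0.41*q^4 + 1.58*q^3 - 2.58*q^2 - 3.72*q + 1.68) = 0.54*q^5 + 0.41*q^4 - 1.58*q^3 + 2.58*q^2 + 4.21*q + 0.74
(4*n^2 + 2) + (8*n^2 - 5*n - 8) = 12*n^2 - 5*n - 6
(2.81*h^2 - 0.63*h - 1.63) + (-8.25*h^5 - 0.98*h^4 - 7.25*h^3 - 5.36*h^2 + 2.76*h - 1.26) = -8.25*h^5 - 0.98*h^4 - 7.25*h^3 - 2.55*h^2 + 2.13*h - 2.89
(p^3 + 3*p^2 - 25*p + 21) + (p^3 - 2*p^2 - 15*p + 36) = 2*p^3 + p^2 - 40*p + 57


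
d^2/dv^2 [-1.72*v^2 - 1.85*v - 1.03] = -3.44000000000000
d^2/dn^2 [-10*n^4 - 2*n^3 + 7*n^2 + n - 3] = -120*n^2 - 12*n + 14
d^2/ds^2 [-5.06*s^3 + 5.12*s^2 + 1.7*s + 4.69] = 10.24 - 30.36*s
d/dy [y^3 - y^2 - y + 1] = 3*y^2 - 2*y - 1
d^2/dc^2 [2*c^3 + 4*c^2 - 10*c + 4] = 12*c + 8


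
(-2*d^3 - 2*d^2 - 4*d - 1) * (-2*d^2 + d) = 4*d^5 + 2*d^4 + 6*d^3 - 2*d^2 - d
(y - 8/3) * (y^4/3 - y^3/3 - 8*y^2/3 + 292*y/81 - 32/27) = y^5/3 - 11*y^4/9 - 16*y^3/9 + 868*y^2/81 - 2624*y/243 + 256/81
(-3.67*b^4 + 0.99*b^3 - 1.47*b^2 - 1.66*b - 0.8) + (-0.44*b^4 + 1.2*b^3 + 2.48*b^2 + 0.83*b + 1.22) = -4.11*b^4 + 2.19*b^3 + 1.01*b^2 - 0.83*b + 0.42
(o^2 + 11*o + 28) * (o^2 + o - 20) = o^4 + 12*o^3 + 19*o^2 - 192*o - 560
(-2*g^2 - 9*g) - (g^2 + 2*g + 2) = -3*g^2 - 11*g - 2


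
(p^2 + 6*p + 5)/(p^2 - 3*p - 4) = (p + 5)/(p - 4)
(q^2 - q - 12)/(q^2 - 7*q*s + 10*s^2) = (q^2 - q - 12)/(q^2 - 7*q*s + 10*s^2)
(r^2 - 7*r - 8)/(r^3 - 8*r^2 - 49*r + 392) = (r + 1)/(r^2 - 49)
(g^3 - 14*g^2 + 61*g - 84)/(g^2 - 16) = (g^2 - 10*g + 21)/(g + 4)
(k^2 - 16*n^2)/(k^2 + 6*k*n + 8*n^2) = (k - 4*n)/(k + 2*n)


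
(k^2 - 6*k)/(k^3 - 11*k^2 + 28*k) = (k - 6)/(k^2 - 11*k + 28)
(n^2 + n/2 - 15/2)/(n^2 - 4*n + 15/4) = 2*(n + 3)/(2*n - 3)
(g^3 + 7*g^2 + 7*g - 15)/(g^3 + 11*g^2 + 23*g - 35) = (g + 3)/(g + 7)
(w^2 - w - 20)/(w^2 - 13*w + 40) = (w + 4)/(w - 8)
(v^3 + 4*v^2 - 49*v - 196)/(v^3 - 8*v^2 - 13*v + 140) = (v + 7)/(v - 5)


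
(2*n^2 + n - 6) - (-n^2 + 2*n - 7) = 3*n^2 - n + 1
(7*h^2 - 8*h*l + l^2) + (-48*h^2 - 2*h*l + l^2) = -41*h^2 - 10*h*l + 2*l^2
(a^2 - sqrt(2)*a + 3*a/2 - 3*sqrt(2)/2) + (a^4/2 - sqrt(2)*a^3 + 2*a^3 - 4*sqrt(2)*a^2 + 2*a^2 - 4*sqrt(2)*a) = a^4/2 - sqrt(2)*a^3 + 2*a^3 - 4*sqrt(2)*a^2 + 3*a^2 - 5*sqrt(2)*a + 3*a/2 - 3*sqrt(2)/2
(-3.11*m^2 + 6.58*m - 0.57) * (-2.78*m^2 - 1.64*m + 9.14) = 8.6458*m^4 - 13.192*m^3 - 37.632*m^2 + 61.076*m - 5.2098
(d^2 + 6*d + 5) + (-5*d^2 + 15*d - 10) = -4*d^2 + 21*d - 5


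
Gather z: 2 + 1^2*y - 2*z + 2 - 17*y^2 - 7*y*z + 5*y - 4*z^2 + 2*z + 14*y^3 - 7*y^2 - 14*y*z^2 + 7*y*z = 14*y^3 - 24*y^2 + 6*y + z^2*(-14*y - 4) + 4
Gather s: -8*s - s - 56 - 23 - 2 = -9*s - 81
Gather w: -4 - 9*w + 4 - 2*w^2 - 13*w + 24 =-2*w^2 - 22*w + 24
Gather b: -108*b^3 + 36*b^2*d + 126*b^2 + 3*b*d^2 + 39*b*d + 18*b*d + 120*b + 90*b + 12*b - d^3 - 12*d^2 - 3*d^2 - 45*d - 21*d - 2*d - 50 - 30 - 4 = -108*b^3 + b^2*(36*d + 126) + b*(3*d^2 + 57*d + 222) - d^3 - 15*d^2 - 68*d - 84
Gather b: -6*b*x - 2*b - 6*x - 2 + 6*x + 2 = b*(-6*x - 2)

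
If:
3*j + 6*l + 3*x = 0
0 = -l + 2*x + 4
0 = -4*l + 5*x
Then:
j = 56/3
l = -20/3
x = -16/3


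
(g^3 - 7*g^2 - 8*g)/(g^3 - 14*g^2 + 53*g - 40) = g*(g + 1)/(g^2 - 6*g + 5)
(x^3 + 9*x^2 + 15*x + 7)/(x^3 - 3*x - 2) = (x + 7)/(x - 2)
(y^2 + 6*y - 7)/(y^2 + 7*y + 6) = (y^2 + 6*y - 7)/(y^2 + 7*y + 6)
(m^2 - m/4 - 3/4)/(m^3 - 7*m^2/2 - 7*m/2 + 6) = (4*m + 3)/(2*(2*m^2 - 5*m - 12))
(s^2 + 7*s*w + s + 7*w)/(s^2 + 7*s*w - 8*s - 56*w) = (s + 1)/(s - 8)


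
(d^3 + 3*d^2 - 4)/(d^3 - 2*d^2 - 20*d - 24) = (d - 1)/(d - 6)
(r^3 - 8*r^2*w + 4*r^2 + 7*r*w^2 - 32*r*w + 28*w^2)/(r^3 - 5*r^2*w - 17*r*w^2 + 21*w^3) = (r + 4)/(r + 3*w)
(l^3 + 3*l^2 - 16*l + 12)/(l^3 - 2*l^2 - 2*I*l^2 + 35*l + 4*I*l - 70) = (l^2 + 5*l - 6)/(l^2 - 2*I*l + 35)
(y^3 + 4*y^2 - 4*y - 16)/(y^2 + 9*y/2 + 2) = 2*(y^2 - 4)/(2*y + 1)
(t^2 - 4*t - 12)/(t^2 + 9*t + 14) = (t - 6)/(t + 7)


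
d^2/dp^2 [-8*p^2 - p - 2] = -16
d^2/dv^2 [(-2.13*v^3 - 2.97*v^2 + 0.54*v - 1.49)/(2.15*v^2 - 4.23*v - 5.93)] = (2.8421709430404e-14*v^5 - 2.8421709430404e-14*v^4 - 179.565654*v^3 - 589.093482*v^2 - 326.794212*v - 327.28447)/(9.938375*v^6 - 58.659525*v^5 + 33.17493*v^4 + 247.895343*v^3 - 91.5010860000001*v^2 - 446.242581*v - 208.527857)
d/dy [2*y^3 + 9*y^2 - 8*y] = 6*y^2 + 18*y - 8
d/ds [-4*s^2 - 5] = -8*s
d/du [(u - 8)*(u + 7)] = 2*u - 1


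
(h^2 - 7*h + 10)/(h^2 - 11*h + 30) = (h - 2)/(h - 6)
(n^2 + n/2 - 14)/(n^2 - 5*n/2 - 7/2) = (n + 4)/(n + 1)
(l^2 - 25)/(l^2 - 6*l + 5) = (l + 5)/(l - 1)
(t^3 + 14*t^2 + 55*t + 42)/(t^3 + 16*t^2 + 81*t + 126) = (t + 1)/(t + 3)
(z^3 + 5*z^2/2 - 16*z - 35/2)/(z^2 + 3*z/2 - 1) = (2*z^3 + 5*z^2 - 32*z - 35)/(2*z^2 + 3*z - 2)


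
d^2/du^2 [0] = 0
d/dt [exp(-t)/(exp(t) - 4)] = 2*(2 - exp(t))*exp(-t)/(exp(2*t) - 8*exp(t) + 16)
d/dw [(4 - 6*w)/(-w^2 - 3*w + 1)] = 2*(-3*w^2 + 4*w + 3)/(w^4 + 6*w^3 + 7*w^2 - 6*w + 1)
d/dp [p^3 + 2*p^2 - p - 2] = 3*p^2 + 4*p - 1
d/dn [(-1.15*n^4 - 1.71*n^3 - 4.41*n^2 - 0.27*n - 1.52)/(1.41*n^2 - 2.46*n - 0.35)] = (-3.243*n^5 + 6.0759*n^4 + 10.0232*n^3 + 13.0248*n^2 + 7.3734*n - 3.6447)/(1.9881*n^4 - 6.9372*n^3 + 5.0646*n^2 + 1.722*n + 0.1225)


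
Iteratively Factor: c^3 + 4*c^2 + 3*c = (c + 3)*(c^2 + c) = c*(c + 3)*(c + 1)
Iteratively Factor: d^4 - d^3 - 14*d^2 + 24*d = (d - 2)*(d^3 + d^2 - 12*d) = (d - 2)*(d + 4)*(d^2 - 3*d) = (d - 3)*(d - 2)*(d + 4)*(d)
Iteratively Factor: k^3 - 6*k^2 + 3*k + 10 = (k - 2)*(k^2 - 4*k - 5) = (k - 2)*(k + 1)*(k - 5)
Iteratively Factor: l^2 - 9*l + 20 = (l - 5)*(l - 4)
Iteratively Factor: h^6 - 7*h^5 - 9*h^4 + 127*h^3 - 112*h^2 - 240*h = (h)*(h^5 - 7*h^4 - 9*h^3 + 127*h^2 - 112*h - 240) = h*(h - 4)*(h^4 - 3*h^3 - 21*h^2 + 43*h + 60) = h*(h - 4)*(h - 3)*(h^3 - 21*h - 20) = h*(h - 5)*(h - 4)*(h - 3)*(h^2 + 5*h + 4) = h*(h - 5)*(h - 4)*(h - 3)*(h + 1)*(h + 4)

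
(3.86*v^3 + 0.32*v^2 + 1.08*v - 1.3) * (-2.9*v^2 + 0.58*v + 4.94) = -11.194*v^5 + 1.3108*v^4 + 16.122*v^3 + 5.9772*v^2 + 4.5812*v - 6.422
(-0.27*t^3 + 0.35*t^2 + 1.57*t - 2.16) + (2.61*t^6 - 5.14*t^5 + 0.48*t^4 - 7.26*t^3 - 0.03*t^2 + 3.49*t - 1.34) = 2.61*t^6 - 5.14*t^5 + 0.48*t^4 - 7.53*t^3 + 0.32*t^2 + 5.06*t - 3.5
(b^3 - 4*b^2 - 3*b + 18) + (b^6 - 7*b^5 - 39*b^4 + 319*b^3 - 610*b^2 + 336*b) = b^6 - 7*b^5 - 39*b^4 + 320*b^3 - 614*b^2 + 333*b + 18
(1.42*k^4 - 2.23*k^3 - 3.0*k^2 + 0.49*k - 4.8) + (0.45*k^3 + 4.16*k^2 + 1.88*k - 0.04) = 1.42*k^4 - 1.78*k^3 + 1.16*k^2 + 2.37*k - 4.84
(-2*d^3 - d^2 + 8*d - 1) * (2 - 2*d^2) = 4*d^5 + 2*d^4 - 20*d^3 + 16*d - 2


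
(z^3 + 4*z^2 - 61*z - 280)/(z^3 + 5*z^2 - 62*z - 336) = (z + 5)/(z + 6)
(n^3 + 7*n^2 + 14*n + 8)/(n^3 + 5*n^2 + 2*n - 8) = (n + 1)/(n - 1)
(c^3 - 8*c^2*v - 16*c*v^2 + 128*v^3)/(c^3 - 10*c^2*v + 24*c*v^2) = (-c^2 + 4*c*v + 32*v^2)/(c*(-c + 6*v))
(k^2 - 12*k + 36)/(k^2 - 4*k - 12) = (k - 6)/(k + 2)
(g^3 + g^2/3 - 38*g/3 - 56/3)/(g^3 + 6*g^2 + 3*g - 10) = (3*g^2 - 5*g - 28)/(3*(g^2 + 4*g - 5))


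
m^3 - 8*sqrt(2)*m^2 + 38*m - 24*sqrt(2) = (m - 4*sqrt(2))*(m - 3*sqrt(2))*(m - sqrt(2))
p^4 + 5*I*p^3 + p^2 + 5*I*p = p*(p - I)*(p + I)*(p + 5*I)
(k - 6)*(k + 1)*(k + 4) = k^3 - k^2 - 26*k - 24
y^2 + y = y*(y + 1)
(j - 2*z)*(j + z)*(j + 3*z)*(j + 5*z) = j^4 + 7*j^3*z + 5*j^2*z^2 - 31*j*z^3 - 30*z^4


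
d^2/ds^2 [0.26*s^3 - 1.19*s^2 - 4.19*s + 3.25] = 1.56*s - 2.38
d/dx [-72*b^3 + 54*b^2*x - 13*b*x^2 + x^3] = 54*b^2 - 26*b*x + 3*x^2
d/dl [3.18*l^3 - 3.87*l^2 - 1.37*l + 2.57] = 9.54*l^2 - 7.74*l - 1.37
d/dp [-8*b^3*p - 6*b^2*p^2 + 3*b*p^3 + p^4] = -8*b^3 - 12*b^2*p + 9*b*p^2 + 4*p^3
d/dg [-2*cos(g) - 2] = 2*sin(g)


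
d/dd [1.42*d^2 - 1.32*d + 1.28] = 2.84*d - 1.32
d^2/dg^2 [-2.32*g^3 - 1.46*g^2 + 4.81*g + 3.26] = -13.92*g - 2.92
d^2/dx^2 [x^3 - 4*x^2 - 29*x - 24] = 6*x - 8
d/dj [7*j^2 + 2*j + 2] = 14*j + 2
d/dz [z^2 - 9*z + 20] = 2*z - 9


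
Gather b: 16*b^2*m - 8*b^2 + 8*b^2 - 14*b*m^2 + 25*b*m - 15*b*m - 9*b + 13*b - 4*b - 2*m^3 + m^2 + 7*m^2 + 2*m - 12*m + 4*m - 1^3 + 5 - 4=16*b^2*m + b*(-14*m^2 + 10*m) - 2*m^3 + 8*m^2 - 6*m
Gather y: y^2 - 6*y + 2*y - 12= y^2 - 4*y - 12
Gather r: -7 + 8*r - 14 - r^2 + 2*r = -r^2 + 10*r - 21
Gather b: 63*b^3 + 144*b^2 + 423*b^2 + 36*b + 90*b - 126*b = 63*b^3 + 567*b^2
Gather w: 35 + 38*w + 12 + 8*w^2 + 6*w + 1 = 8*w^2 + 44*w + 48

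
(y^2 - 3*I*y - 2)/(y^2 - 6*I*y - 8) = (y - I)/(y - 4*I)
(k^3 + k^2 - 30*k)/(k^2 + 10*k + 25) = k*(k^2 + k - 30)/(k^2 + 10*k + 25)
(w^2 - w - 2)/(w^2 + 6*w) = (w^2 - w - 2)/(w*(w + 6))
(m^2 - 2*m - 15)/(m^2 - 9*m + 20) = (m + 3)/(m - 4)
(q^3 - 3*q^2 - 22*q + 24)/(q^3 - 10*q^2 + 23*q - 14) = (q^2 - 2*q - 24)/(q^2 - 9*q + 14)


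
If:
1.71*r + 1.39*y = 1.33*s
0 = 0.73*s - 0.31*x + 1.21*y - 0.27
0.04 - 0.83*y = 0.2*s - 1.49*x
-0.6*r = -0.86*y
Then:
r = 0.12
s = 0.25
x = 0.05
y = 0.09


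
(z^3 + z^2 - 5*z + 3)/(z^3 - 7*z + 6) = (z - 1)/(z - 2)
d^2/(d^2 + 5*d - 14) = d^2/(d^2 + 5*d - 14)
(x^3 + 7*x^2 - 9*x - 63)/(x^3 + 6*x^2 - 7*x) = (x^2 - 9)/(x*(x - 1))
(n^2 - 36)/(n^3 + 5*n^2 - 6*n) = (n - 6)/(n*(n - 1))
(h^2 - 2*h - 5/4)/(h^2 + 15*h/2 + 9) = (4*h^2 - 8*h - 5)/(2*(2*h^2 + 15*h + 18))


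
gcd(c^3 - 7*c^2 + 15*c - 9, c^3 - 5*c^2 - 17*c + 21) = c - 1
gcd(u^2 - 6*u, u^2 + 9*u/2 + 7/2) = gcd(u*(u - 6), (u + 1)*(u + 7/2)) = 1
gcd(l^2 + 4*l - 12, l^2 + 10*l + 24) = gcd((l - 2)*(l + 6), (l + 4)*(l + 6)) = l + 6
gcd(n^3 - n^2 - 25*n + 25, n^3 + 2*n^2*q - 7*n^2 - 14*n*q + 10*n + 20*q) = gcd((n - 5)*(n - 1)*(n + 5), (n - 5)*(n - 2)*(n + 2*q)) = n - 5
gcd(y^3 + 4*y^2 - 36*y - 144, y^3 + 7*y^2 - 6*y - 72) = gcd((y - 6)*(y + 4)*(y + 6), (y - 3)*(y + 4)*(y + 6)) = y^2 + 10*y + 24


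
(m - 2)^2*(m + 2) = m^3 - 2*m^2 - 4*m + 8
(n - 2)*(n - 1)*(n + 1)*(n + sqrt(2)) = n^4 - 2*n^3 + sqrt(2)*n^3 - 2*sqrt(2)*n^2 - n^2 - sqrt(2)*n + 2*n + 2*sqrt(2)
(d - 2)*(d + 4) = d^2 + 2*d - 8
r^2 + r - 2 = (r - 1)*(r + 2)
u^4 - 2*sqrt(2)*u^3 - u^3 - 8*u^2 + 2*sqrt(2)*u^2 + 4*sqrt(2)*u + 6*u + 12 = (u - 2)*(u + 1)*(u - 3*sqrt(2))*(u + sqrt(2))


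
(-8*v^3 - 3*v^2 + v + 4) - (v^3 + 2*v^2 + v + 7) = -9*v^3 - 5*v^2 - 3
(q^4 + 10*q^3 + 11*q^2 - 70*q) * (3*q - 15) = 3*q^5 + 15*q^4 - 117*q^3 - 375*q^2 + 1050*q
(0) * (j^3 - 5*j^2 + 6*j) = 0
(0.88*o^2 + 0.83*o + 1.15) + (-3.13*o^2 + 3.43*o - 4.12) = -2.25*o^2 + 4.26*o - 2.97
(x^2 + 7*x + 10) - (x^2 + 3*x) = 4*x + 10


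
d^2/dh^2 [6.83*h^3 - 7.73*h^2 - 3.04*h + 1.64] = 40.98*h - 15.46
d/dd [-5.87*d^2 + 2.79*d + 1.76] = 2.79 - 11.74*d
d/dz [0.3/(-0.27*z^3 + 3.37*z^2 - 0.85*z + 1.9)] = (0.243*z^2 - 2.022*z + 0.255)/(0.27*z^3 - 3.37*z^2 + 0.85*z - 1.9)^2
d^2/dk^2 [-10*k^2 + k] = -20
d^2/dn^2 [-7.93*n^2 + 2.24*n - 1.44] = -15.8600000000000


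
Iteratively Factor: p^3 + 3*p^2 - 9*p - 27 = (p + 3)*(p^2 - 9) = (p - 3)*(p + 3)*(p + 3)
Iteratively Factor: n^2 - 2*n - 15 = (n + 3)*(n - 5)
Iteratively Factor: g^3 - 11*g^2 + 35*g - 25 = (g - 1)*(g^2 - 10*g + 25) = (g - 5)*(g - 1)*(g - 5)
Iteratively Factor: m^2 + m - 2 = (m + 2)*(m - 1)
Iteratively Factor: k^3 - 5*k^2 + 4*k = (k - 1)*(k^2 - 4*k) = (k - 4)*(k - 1)*(k)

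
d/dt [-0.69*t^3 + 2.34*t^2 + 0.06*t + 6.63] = -2.07*t^2 + 4.68*t + 0.06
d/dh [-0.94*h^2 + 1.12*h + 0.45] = 1.12 - 1.88*h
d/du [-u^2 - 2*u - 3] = -2*u - 2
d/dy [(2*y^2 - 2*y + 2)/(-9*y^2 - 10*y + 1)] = 2*(-19*y^2 + 20*y + 9)/(81*y^4 + 180*y^3 + 82*y^2 - 20*y + 1)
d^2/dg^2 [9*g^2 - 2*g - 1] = 18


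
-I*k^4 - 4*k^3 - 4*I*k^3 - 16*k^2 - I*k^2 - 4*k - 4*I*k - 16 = (k + 4)*(k - 4*I)*(k - I)*(-I*k + 1)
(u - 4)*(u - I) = u^2 - 4*u - I*u + 4*I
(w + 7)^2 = w^2 + 14*w + 49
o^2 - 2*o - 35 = (o - 7)*(o + 5)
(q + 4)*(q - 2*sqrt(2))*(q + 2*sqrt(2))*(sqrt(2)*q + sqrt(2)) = sqrt(2)*q^4 + 5*sqrt(2)*q^3 - 4*sqrt(2)*q^2 - 40*sqrt(2)*q - 32*sqrt(2)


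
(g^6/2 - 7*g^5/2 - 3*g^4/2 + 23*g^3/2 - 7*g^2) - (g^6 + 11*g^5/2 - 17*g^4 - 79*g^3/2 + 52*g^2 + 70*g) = -g^6/2 - 9*g^5 + 31*g^4/2 + 51*g^3 - 59*g^2 - 70*g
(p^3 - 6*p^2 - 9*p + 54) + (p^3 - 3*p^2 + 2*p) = 2*p^3 - 9*p^2 - 7*p + 54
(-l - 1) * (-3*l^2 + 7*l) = 3*l^3 - 4*l^2 - 7*l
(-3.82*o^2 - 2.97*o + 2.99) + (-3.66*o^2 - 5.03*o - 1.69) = -7.48*o^2 - 8.0*o + 1.3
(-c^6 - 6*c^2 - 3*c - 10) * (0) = 0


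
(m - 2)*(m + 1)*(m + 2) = m^3 + m^2 - 4*m - 4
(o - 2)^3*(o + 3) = o^4 - 3*o^3 - 6*o^2 + 28*o - 24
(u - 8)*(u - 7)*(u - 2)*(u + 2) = u^4 - 15*u^3 + 52*u^2 + 60*u - 224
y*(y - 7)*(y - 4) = y^3 - 11*y^2 + 28*y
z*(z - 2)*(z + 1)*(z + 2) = z^4 + z^3 - 4*z^2 - 4*z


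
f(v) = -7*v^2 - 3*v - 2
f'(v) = -14*v - 3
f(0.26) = -3.25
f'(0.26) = -6.64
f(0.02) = -2.06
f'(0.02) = -3.28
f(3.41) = -93.63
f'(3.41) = -50.74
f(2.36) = -48.07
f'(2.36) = -36.04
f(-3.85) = -94.21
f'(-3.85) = 50.90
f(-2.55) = -39.87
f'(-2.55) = 32.70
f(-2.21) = -29.56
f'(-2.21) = 27.94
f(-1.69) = -16.92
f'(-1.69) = 20.66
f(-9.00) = -542.00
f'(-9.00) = 123.00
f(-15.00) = -1532.00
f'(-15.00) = 207.00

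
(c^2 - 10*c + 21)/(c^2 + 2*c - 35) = (c^2 - 10*c + 21)/(c^2 + 2*c - 35)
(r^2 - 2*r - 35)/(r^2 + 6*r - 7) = (r^2 - 2*r - 35)/(r^2 + 6*r - 7)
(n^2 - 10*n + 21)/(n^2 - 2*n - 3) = (n - 7)/(n + 1)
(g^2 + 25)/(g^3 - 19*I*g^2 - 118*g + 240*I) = (g + 5*I)/(g^2 - 14*I*g - 48)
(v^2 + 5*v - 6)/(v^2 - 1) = (v + 6)/(v + 1)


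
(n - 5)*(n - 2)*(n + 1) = n^3 - 6*n^2 + 3*n + 10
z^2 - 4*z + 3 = (z - 3)*(z - 1)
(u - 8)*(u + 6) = u^2 - 2*u - 48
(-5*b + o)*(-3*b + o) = 15*b^2 - 8*b*o + o^2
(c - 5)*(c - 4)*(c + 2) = c^3 - 7*c^2 + 2*c + 40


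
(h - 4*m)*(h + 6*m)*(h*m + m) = h^3*m + 2*h^2*m^2 + h^2*m - 24*h*m^3 + 2*h*m^2 - 24*m^3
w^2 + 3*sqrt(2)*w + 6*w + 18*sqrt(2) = (w + 6)*(w + 3*sqrt(2))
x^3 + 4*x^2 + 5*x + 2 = (x + 1)^2*(x + 2)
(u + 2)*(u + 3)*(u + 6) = u^3 + 11*u^2 + 36*u + 36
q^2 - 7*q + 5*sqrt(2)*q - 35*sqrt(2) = (q - 7)*(q + 5*sqrt(2))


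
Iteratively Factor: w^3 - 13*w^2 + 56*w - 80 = (w - 4)*(w^2 - 9*w + 20) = (w - 4)^2*(w - 5)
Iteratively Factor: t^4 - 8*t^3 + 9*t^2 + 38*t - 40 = (t - 1)*(t^3 - 7*t^2 + 2*t + 40) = (t - 5)*(t - 1)*(t^2 - 2*t - 8) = (t - 5)*(t - 4)*(t - 1)*(t + 2)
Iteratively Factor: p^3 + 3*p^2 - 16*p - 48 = (p + 3)*(p^2 - 16) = (p - 4)*(p + 3)*(p + 4)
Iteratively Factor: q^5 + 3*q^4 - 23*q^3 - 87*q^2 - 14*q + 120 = (q - 1)*(q^4 + 4*q^3 - 19*q^2 - 106*q - 120) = (q - 5)*(q - 1)*(q^3 + 9*q^2 + 26*q + 24) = (q - 5)*(q - 1)*(q + 2)*(q^2 + 7*q + 12) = (q - 5)*(q - 1)*(q + 2)*(q + 3)*(q + 4)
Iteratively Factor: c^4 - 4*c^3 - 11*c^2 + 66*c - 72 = (c - 2)*(c^3 - 2*c^2 - 15*c + 36) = (c - 3)*(c - 2)*(c^2 + c - 12) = (c - 3)^2*(c - 2)*(c + 4)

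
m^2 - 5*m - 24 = (m - 8)*(m + 3)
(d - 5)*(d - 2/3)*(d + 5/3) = d^3 - 4*d^2 - 55*d/9 + 50/9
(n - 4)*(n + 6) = n^2 + 2*n - 24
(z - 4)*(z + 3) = z^2 - z - 12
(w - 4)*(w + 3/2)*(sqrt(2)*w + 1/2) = sqrt(2)*w^3 - 5*sqrt(2)*w^2/2 + w^2/2 - 6*sqrt(2)*w - 5*w/4 - 3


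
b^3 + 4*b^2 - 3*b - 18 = (b - 2)*(b + 3)^2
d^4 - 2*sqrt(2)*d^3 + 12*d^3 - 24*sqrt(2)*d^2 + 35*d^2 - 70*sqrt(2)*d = d*(d + 5)*(d + 7)*(d - 2*sqrt(2))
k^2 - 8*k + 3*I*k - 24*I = (k - 8)*(k + 3*I)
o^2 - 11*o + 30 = (o - 6)*(o - 5)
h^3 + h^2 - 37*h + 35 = (h - 5)*(h - 1)*(h + 7)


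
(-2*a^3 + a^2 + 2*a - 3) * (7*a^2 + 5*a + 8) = -14*a^5 - 3*a^4 + 3*a^3 - 3*a^2 + a - 24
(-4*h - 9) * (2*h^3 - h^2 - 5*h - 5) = -8*h^4 - 14*h^3 + 29*h^2 + 65*h + 45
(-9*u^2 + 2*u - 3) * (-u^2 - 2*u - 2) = 9*u^4 + 16*u^3 + 17*u^2 + 2*u + 6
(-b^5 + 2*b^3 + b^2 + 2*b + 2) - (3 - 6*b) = -b^5 + 2*b^3 + b^2 + 8*b - 1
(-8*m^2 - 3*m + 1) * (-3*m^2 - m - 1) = 24*m^4 + 17*m^3 + 8*m^2 + 2*m - 1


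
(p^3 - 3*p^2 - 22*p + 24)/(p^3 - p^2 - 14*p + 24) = (p^2 - 7*p + 6)/(p^2 - 5*p + 6)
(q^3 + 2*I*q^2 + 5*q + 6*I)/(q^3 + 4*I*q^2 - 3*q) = (q - 2*I)/q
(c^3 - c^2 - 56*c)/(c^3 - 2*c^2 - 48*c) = (c + 7)/(c + 6)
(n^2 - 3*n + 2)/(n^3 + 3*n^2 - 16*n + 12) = 1/(n + 6)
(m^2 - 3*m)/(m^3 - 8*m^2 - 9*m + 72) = m/(m^2 - 5*m - 24)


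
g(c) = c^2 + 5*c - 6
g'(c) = 2*c + 5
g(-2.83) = -12.14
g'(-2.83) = -0.66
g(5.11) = 45.66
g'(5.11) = 15.22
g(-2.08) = -12.07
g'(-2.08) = 0.84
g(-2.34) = -12.22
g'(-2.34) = 0.32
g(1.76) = 5.90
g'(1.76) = 8.52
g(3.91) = 28.84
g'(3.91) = 12.82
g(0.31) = -4.35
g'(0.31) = 5.62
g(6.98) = 77.62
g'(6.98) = 18.96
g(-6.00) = 0.00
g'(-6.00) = -7.00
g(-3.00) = -12.00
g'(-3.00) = -1.00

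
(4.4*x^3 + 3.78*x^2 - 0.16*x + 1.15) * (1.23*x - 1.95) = 5.412*x^4 - 3.9306*x^3 - 7.5678*x^2 + 1.7265*x - 2.2425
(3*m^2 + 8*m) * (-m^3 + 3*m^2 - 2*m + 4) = -3*m^5 + m^4 + 18*m^3 - 4*m^2 + 32*m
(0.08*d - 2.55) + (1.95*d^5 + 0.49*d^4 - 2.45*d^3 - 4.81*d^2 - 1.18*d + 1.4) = 1.95*d^5 + 0.49*d^4 - 2.45*d^3 - 4.81*d^2 - 1.1*d - 1.15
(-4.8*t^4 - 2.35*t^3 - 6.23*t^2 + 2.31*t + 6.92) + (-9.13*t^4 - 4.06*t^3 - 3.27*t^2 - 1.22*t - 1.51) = -13.93*t^4 - 6.41*t^3 - 9.5*t^2 + 1.09*t + 5.41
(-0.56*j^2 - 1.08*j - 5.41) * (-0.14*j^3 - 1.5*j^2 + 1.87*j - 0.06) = 0.0784*j^5 + 0.9912*j^4 + 1.3302*j^3 + 6.129*j^2 - 10.0519*j + 0.3246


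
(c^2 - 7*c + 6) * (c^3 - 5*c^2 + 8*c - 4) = c^5 - 12*c^4 + 49*c^3 - 90*c^2 + 76*c - 24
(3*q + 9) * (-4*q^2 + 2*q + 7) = -12*q^3 - 30*q^2 + 39*q + 63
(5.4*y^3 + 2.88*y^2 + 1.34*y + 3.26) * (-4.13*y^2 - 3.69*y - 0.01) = -22.302*y^5 - 31.8204*y^4 - 16.2154*y^3 - 18.4372*y^2 - 12.0428*y - 0.0326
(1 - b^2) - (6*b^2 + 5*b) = -7*b^2 - 5*b + 1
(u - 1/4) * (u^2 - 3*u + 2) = u^3 - 13*u^2/4 + 11*u/4 - 1/2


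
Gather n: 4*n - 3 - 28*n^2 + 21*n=-28*n^2 + 25*n - 3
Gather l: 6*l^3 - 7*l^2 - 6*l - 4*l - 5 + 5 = 6*l^3 - 7*l^2 - 10*l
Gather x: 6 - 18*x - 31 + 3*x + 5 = -15*x - 20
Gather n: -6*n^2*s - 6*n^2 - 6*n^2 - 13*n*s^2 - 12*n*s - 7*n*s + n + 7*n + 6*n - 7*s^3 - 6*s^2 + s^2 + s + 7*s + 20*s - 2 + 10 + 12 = n^2*(-6*s - 12) + n*(-13*s^2 - 19*s + 14) - 7*s^3 - 5*s^2 + 28*s + 20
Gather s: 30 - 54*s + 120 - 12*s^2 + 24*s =-12*s^2 - 30*s + 150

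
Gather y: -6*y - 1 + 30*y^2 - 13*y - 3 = 30*y^2 - 19*y - 4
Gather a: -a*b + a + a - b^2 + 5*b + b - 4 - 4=a*(2 - b) - b^2 + 6*b - 8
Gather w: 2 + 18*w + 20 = 18*w + 22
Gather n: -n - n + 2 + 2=4 - 2*n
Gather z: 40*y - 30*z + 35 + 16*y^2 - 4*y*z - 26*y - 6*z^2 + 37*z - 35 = 16*y^2 + 14*y - 6*z^2 + z*(7 - 4*y)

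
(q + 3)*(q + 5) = q^2 + 8*q + 15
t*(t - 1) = t^2 - t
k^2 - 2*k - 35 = (k - 7)*(k + 5)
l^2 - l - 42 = (l - 7)*(l + 6)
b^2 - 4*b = b*(b - 4)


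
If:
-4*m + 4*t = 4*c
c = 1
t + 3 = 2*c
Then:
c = 1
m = -2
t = -1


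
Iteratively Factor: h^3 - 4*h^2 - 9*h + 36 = (h + 3)*(h^2 - 7*h + 12) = (h - 4)*(h + 3)*(h - 3)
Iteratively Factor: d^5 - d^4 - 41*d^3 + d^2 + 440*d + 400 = (d - 5)*(d^4 + 4*d^3 - 21*d^2 - 104*d - 80) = (d - 5)*(d + 1)*(d^3 + 3*d^2 - 24*d - 80) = (d - 5)*(d + 1)*(d + 4)*(d^2 - d - 20) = (d - 5)^2*(d + 1)*(d + 4)*(d + 4)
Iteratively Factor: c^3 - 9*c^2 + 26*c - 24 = (c - 4)*(c^2 - 5*c + 6) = (c - 4)*(c - 3)*(c - 2)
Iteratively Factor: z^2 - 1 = (z + 1)*(z - 1)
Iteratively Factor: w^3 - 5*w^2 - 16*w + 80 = (w + 4)*(w^2 - 9*w + 20) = (w - 5)*(w + 4)*(w - 4)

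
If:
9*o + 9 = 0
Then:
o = -1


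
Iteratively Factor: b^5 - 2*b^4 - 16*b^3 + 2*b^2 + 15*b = (b - 5)*(b^4 + 3*b^3 - b^2 - 3*b) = (b - 5)*(b - 1)*(b^3 + 4*b^2 + 3*b) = b*(b - 5)*(b - 1)*(b^2 + 4*b + 3) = b*(b - 5)*(b - 1)*(b + 3)*(b + 1)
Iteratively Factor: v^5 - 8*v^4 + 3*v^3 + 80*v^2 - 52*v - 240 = (v + 2)*(v^4 - 10*v^3 + 23*v^2 + 34*v - 120) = (v - 3)*(v + 2)*(v^3 - 7*v^2 + 2*v + 40) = (v - 3)*(v + 2)^2*(v^2 - 9*v + 20) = (v - 5)*(v - 3)*(v + 2)^2*(v - 4)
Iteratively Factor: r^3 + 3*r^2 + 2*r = (r + 2)*(r^2 + r) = r*(r + 2)*(r + 1)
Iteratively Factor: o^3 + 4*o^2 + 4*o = (o + 2)*(o^2 + 2*o) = (o + 2)^2*(o)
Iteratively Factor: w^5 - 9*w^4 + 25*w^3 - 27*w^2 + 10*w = (w)*(w^4 - 9*w^3 + 25*w^2 - 27*w + 10) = w*(w - 1)*(w^3 - 8*w^2 + 17*w - 10) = w*(w - 5)*(w - 1)*(w^2 - 3*w + 2) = w*(w - 5)*(w - 2)*(w - 1)*(w - 1)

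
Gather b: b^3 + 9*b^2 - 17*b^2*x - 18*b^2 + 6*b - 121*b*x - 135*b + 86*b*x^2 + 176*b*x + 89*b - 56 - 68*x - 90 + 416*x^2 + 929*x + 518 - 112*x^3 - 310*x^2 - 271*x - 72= b^3 + b^2*(-17*x - 9) + b*(86*x^2 + 55*x - 40) - 112*x^3 + 106*x^2 + 590*x + 300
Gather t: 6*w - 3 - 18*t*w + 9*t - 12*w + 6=t*(9 - 18*w) - 6*w + 3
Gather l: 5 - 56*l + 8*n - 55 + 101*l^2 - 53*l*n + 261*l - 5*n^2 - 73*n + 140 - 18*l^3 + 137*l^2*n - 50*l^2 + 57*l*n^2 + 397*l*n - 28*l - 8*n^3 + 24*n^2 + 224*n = -18*l^3 + l^2*(137*n + 51) + l*(57*n^2 + 344*n + 177) - 8*n^3 + 19*n^2 + 159*n + 90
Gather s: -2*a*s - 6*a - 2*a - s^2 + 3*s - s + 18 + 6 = -8*a - s^2 + s*(2 - 2*a) + 24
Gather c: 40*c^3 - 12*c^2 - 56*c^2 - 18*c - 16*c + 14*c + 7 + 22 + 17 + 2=40*c^3 - 68*c^2 - 20*c + 48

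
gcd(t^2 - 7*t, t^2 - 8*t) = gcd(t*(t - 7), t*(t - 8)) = t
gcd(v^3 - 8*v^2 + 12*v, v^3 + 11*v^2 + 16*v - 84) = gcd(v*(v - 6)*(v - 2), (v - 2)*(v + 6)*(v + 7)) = v - 2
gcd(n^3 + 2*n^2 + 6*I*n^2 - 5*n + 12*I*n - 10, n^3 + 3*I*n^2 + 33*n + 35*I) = n + I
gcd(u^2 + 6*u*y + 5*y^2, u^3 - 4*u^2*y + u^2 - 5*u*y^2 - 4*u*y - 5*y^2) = u + y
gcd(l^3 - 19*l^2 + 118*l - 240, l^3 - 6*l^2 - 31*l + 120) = l - 8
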